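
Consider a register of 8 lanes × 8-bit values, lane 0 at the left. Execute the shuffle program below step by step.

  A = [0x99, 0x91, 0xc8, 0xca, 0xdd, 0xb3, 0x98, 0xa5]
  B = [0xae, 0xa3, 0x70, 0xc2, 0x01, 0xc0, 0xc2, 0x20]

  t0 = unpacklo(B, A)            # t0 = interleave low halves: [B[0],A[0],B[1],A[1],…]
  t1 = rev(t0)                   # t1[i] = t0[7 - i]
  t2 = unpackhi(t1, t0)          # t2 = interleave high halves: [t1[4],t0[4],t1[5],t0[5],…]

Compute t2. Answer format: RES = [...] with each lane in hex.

RES = [ 0x91  0x70  0xa3  0xc8  0x99  0xc2  0xae  0xca ]

  t0: ae 99 a3 91 70 c8 c2 ca
  t1: ca c2 c8 70 91 a3 99 ae
  t2: 91 70 a3 c8 99 c2 ae ca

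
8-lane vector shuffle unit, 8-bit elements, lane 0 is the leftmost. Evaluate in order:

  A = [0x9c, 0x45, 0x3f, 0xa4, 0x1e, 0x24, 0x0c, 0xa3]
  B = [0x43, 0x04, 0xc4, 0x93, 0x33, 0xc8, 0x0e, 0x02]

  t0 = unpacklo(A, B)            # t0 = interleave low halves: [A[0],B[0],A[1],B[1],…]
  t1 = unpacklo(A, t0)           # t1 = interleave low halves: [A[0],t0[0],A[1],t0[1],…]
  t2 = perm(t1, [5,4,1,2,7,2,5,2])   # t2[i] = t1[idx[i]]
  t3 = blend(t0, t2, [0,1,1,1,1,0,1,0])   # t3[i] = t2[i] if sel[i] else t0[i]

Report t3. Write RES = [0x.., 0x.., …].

RES = [ 0x9c  0x3f  0x9c  0x45  0x04  0xc4  0x45  0x93 ]

t0 = [0x9c, 0x43, 0x45, 0x04, 0x3f, 0xc4, 0xa4, 0x93]
t1 = [0x9c, 0x9c, 0x45, 0x43, 0x3f, 0x45, 0xa4, 0x04]
t2 = [0x45, 0x3f, 0x9c, 0x45, 0x04, 0x45, 0x45, 0x45]
t3 = [0x9c, 0x3f, 0x9c, 0x45, 0x04, 0xc4, 0x45, 0x93]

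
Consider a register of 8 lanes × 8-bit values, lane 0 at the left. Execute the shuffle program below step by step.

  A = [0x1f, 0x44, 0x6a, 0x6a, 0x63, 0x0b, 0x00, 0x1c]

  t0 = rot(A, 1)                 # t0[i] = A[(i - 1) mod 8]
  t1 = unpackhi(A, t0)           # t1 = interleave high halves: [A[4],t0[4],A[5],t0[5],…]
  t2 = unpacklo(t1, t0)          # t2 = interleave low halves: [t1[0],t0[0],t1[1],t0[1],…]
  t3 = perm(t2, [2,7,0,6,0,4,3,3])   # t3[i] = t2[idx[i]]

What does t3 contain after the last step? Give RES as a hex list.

RES = [0x6a, 0x6a, 0x63, 0x63, 0x63, 0x0b, 0x1f, 0x1f]

  t0: 1c 1f 44 6a 6a 63 0b 00
  t1: 63 6a 0b 63 00 0b 1c 00
  t2: 63 1c 6a 1f 0b 44 63 6a
  t3: 6a 6a 63 63 63 0b 1f 1f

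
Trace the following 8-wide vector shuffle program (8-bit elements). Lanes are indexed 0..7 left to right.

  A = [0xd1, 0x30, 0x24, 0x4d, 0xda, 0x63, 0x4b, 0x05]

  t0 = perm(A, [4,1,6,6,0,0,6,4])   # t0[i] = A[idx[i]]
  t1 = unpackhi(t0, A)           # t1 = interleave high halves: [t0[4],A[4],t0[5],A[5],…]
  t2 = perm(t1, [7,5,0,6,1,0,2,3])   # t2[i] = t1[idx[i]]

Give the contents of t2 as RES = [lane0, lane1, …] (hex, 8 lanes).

RES = [0x05, 0x4b, 0xd1, 0xda, 0xda, 0xd1, 0xd1, 0x63]

  t0: da 30 4b 4b d1 d1 4b da
  t1: d1 da d1 63 4b 4b da 05
  t2: 05 4b d1 da da d1 d1 63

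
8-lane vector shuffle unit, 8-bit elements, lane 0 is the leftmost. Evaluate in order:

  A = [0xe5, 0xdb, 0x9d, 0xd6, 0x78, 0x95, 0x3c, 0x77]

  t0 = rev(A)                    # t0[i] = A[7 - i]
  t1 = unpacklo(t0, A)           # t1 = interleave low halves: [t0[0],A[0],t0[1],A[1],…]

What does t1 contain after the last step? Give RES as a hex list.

→ t0 |77|3c|95|78|d6|9d|db|e5|
→ t1 |77|e5|3c|db|95|9d|78|d6|

RES = [ 0x77  0xe5  0x3c  0xdb  0x95  0x9d  0x78  0xd6 ]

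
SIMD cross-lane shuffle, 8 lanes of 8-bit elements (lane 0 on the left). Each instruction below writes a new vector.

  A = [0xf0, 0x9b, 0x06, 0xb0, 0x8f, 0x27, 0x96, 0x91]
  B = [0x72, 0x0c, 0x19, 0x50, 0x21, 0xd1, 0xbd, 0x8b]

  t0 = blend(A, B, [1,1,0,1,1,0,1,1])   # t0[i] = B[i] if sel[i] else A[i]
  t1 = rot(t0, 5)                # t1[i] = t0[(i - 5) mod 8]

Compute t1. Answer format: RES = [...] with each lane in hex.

RES = [ 0x50  0x21  0x27  0xbd  0x8b  0x72  0x0c  0x06 ]

  t0: 72 0c 06 50 21 27 bd 8b
  t1: 50 21 27 bd 8b 72 0c 06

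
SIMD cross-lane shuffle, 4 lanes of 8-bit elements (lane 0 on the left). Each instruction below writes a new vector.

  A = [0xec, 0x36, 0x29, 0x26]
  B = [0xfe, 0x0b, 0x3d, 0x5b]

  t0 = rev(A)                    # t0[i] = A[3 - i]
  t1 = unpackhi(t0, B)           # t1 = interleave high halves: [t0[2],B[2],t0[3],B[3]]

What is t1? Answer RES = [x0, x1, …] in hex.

RES = [ 0x36  0x3d  0xec  0x5b ]

→ t0 |26|29|36|ec|
→ t1 |36|3d|ec|5b|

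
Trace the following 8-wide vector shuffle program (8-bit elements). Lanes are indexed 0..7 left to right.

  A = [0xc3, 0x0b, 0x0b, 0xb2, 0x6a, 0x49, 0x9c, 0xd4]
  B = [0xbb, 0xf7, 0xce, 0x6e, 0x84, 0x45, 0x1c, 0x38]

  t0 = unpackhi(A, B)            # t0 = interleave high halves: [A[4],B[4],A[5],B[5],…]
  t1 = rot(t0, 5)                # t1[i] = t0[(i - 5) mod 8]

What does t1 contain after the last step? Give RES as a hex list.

RES = [0x45, 0x9c, 0x1c, 0xd4, 0x38, 0x6a, 0x84, 0x49]

  t0: 6a 84 49 45 9c 1c d4 38
  t1: 45 9c 1c d4 38 6a 84 49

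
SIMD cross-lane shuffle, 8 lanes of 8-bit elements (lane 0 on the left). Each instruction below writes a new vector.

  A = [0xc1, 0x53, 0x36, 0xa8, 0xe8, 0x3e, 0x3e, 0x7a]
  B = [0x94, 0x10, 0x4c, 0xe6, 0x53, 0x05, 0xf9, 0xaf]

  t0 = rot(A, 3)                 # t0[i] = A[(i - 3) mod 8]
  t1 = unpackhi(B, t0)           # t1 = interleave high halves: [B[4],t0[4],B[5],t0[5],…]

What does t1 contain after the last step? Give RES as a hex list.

RES = [0x53, 0x53, 0x05, 0x36, 0xf9, 0xa8, 0xaf, 0xe8]

  t0: 3e 3e 7a c1 53 36 a8 e8
  t1: 53 53 05 36 f9 a8 af e8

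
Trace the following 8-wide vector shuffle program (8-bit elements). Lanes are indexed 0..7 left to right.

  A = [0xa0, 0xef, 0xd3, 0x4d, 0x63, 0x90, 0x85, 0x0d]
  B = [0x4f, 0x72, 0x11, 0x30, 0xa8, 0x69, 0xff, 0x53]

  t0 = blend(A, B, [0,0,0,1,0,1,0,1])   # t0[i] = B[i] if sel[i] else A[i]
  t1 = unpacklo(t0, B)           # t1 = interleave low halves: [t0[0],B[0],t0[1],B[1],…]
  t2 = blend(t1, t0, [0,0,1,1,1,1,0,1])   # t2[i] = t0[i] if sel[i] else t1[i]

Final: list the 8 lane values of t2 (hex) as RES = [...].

RES = [ 0xa0  0x4f  0xd3  0x30  0x63  0x69  0x30  0x53 ]

t0 = [0xa0, 0xef, 0xd3, 0x30, 0x63, 0x69, 0x85, 0x53]
t1 = [0xa0, 0x4f, 0xef, 0x72, 0xd3, 0x11, 0x30, 0x30]
t2 = [0xa0, 0x4f, 0xd3, 0x30, 0x63, 0x69, 0x30, 0x53]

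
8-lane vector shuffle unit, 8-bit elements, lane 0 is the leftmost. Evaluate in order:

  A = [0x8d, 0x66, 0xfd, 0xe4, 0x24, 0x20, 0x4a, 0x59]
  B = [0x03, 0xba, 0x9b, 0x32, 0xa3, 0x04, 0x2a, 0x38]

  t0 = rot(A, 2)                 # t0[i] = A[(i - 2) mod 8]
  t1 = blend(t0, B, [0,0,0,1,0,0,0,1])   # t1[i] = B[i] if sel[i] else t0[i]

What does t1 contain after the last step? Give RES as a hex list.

t0 = [0x4a, 0x59, 0x8d, 0x66, 0xfd, 0xe4, 0x24, 0x20]
t1 = [0x4a, 0x59, 0x8d, 0x32, 0xfd, 0xe4, 0x24, 0x38]

RES = [0x4a, 0x59, 0x8d, 0x32, 0xfd, 0xe4, 0x24, 0x38]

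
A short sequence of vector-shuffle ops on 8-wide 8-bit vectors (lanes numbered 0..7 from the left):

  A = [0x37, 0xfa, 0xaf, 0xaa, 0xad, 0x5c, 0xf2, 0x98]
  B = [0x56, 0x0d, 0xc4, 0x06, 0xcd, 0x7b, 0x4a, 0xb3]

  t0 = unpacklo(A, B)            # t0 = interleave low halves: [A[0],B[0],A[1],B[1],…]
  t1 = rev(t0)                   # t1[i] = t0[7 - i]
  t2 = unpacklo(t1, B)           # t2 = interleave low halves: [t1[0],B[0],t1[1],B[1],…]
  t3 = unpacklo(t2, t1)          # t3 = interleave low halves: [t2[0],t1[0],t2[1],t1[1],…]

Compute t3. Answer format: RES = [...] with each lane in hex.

  t0: 37 56 fa 0d af c4 aa 06
  t1: 06 aa c4 af 0d fa 56 37
  t2: 06 56 aa 0d c4 c4 af 06
  t3: 06 06 56 aa aa c4 0d af

RES = [0x06, 0x06, 0x56, 0xaa, 0xaa, 0xc4, 0x0d, 0xaf]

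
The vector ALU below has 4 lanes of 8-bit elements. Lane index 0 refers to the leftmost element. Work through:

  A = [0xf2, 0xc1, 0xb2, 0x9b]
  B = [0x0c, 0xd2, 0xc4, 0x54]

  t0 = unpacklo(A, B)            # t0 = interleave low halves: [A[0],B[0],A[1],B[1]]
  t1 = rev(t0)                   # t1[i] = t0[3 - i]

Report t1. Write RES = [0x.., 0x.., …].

RES = [ 0xd2  0xc1  0x0c  0xf2 ]

  t0: f2 0c c1 d2
  t1: d2 c1 0c f2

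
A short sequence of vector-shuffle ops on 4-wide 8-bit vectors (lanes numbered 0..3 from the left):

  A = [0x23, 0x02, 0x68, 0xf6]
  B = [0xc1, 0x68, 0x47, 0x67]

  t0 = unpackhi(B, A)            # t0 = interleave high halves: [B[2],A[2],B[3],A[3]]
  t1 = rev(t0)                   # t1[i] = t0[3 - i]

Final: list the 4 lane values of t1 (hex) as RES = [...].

t0 = [0x47, 0x68, 0x67, 0xf6]
t1 = [0xf6, 0x67, 0x68, 0x47]

RES = [ 0xf6  0x67  0x68  0x47 ]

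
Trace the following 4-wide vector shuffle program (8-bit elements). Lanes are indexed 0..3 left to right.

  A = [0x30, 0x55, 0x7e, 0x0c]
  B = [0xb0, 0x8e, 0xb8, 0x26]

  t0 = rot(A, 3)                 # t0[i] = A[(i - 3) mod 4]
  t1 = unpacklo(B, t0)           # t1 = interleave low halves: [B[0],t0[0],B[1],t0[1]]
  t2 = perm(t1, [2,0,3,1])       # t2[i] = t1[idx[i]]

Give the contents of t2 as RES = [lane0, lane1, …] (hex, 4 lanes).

RES = [ 0x8e  0xb0  0x7e  0x55 ]

t0 = [0x55, 0x7e, 0x0c, 0x30]
t1 = [0xb0, 0x55, 0x8e, 0x7e]
t2 = [0x8e, 0xb0, 0x7e, 0x55]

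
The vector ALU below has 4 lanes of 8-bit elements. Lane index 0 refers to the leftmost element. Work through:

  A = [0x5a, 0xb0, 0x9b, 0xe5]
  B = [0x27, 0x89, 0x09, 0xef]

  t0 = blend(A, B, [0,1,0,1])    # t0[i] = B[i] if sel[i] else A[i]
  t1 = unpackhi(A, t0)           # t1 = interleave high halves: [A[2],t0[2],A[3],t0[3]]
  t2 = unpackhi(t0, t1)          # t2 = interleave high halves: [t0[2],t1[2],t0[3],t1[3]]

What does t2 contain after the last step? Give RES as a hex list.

RES = [0x9b, 0xe5, 0xef, 0xef]

t0 = [0x5a, 0x89, 0x9b, 0xef]
t1 = [0x9b, 0x9b, 0xe5, 0xef]
t2 = [0x9b, 0xe5, 0xef, 0xef]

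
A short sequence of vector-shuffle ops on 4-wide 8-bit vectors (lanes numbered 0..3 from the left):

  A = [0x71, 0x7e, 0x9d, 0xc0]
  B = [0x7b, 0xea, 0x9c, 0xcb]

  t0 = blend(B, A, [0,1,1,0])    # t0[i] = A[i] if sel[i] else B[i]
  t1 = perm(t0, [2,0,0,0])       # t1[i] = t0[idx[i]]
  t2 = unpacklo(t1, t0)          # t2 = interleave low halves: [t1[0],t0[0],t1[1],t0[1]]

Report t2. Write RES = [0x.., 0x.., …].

RES = [0x9d, 0x7b, 0x7b, 0x7e]

t0 = [0x7b, 0x7e, 0x9d, 0xcb]
t1 = [0x9d, 0x7b, 0x7b, 0x7b]
t2 = [0x9d, 0x7b, 0x7b, 0x7e]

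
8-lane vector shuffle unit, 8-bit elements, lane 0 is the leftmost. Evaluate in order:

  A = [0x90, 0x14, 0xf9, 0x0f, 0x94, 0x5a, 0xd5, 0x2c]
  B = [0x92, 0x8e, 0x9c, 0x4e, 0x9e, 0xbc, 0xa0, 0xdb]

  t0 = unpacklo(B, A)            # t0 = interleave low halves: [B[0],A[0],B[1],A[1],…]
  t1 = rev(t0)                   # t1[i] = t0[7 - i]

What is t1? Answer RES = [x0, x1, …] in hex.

RES = [0x0f, 0x4e, 0xf9, 0x9c, 0x14, 0x8e, 0x90, 0x92]

  t0: 92 90 8e 14 9c f9 4e 0f
  t1: 0f 4e f9 9c 14 8e 90 92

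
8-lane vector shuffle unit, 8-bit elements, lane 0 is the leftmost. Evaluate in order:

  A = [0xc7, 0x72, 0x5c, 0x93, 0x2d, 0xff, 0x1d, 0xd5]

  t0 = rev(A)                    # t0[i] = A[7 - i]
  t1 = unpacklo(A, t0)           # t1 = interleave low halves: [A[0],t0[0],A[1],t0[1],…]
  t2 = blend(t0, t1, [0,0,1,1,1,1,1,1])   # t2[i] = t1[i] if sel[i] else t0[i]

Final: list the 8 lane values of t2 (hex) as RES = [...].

RES = [0xd5, 0x1d, 0x72, 0x1d, 0x5c, 0xff, 0x93, 0x2d]

t0 = [0xd5, 0x1d, 0xff, 0x2d, 0x93, 0x5c, 0x72, 0xc7]
t1 = [0xc7, 0xd5, 0x72, 0x1d, 0x5c, 0xff, 0x93, 0x2d]
t2 = [0xd5, 0x1d, 0x72, 0x1d, 0x5c, 0xff, 0x93, 0x2d]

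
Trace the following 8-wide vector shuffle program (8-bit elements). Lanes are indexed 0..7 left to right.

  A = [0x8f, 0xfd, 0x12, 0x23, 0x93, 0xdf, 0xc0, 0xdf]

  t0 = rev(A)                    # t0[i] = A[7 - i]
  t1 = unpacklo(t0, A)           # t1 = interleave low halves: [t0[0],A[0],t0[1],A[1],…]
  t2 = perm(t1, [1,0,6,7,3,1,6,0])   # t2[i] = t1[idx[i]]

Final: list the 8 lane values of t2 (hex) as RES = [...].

RES = [ 0x8f  0xdf  0x93  0x23  0xfd  0x8f  0x93  0xdf ]

t0 = [0xdf, 0xc0, 0xdf, 0x93, 0x23, 0x12, 0xfd, 0x8f]
t1 = [0xdf, 0x8f, 0xc0, 0xfd, 0xdf, 0x12, 0x93, 0x23]
t2 = [0x8f, 0xdf, 0x93, 0x23, 0xfd, 0x8f, 0x93, 0xdf]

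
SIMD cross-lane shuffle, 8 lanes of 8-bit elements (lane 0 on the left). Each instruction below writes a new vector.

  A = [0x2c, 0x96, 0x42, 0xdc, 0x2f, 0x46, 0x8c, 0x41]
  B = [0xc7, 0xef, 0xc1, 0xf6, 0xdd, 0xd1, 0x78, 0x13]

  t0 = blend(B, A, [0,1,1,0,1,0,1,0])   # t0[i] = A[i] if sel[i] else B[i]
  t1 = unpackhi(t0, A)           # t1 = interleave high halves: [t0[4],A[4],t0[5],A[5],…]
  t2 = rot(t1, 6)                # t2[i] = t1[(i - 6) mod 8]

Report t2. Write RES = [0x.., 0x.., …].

→ t0 |c7|96|42|f6|2f|d1|8c|13|
→ t1 |2f|2f|d1|46|8c|8c|13|41|
→ t2 |d1|46|8c|8c|13|41|2f|2f|

RES = [0xd1, 0x46, 0x8c, 0x8c, 0x13, 0x41, 0x2f, 0x2f]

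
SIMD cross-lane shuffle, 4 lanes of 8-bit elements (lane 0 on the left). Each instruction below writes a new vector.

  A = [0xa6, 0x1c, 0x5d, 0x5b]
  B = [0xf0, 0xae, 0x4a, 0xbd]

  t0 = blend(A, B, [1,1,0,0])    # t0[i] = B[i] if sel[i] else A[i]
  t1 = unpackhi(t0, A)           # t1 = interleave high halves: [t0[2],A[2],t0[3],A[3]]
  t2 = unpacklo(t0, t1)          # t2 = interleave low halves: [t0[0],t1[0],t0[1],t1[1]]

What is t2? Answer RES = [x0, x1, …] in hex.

RES = [0xf0, 0x5d, 0xae, 0x5d]

→ t0 |f0|ae|5d|5b|
→ t1 |5d|5d|5b|5b|
→ t2 |f0|5d|ae|5d|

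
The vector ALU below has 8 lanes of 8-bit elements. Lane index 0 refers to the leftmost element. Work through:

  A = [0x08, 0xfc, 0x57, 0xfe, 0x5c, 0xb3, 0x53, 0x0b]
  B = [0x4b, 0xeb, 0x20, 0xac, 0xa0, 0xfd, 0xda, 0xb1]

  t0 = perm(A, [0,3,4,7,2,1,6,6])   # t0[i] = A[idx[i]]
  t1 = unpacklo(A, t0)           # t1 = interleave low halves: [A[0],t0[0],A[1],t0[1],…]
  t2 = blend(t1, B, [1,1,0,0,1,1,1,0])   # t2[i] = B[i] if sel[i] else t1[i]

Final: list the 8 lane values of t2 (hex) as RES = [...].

  t0: 08 fe 5c 0b 57 fc 53 53
  t1: 08 08 fc fe 57 5c fe 0b
  t2: 4b eb fc fe a0 fd da 0b

RES = [ 0x4b  0xeb  0xfc  0xfe  0xa0  0xfd  0xda  0x0b ]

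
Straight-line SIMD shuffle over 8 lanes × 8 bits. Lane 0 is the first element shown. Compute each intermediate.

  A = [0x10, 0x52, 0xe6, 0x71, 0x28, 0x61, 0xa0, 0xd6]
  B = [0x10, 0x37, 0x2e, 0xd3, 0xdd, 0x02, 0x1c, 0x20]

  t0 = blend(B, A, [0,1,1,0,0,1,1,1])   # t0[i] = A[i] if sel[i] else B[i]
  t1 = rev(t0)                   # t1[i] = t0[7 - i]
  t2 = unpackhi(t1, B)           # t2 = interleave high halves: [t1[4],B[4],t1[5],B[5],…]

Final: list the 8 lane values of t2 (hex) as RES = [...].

→ t0 |10|52|e6|d3|dd|61|a0|d6|
→ t1 |d6|a0|61|dd|d3|e6|52|10|
→ t2 |d3|dd|e6|02|52|1c|10|20|

RES = [ 0xd3  0xdd  0xe6  0x02  0x52  0x1c  0x10  0x20 ]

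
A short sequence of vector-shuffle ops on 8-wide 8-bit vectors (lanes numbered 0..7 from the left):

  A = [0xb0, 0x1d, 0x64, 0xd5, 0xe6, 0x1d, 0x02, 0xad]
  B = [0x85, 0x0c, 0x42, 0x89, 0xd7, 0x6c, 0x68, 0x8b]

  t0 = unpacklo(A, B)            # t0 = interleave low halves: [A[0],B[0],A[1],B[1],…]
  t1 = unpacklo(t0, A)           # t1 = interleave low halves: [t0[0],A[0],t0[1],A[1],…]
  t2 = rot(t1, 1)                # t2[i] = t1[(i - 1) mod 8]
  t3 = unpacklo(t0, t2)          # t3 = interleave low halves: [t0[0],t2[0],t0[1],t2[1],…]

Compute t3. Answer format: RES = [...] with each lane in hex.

→ t0 |b0|85|1d|0c|64|42|d5|89|
→ t1 |b0|b0|85|1d|1d|64|0c|d5|
→ t2 |d5|b0|b0|85|1d|1d|64|0c|
→ t3 |b0|d5|85|b0|1d|b0|0c|85|

RES = [ 0xb0  0xd5  0x85  0xb0  0x1d  0xb0  0x0c  0x85 ]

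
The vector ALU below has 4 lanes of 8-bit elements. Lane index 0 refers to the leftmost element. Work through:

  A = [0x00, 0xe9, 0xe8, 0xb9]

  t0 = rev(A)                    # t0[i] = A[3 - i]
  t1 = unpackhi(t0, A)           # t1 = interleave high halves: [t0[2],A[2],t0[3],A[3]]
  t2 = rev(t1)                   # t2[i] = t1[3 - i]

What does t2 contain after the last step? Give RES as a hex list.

  t0: b9 e8 e9 00
  t1: e9 e8 00 b9
  t2: b9 00 e8 e9

RES = [ 0xb9  0x00  0xe8  0xe9 ]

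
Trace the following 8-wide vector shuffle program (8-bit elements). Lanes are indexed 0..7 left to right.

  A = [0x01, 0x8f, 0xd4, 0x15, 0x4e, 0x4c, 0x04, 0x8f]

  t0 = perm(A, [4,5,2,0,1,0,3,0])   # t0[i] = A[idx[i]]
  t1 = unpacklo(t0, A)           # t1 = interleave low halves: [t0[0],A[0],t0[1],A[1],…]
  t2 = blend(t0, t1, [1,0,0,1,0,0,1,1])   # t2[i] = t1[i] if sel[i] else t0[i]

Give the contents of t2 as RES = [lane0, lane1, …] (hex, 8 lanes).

→ t0 |4e|4c|d4|01|8f|01|15|01|
→ t1 |4e|01|4c|8f|d4|d4|01|15|
→ t2 |4e|4c|d4|8f|8f|01|01|15|

RES = [ 0x4e  0x4c  0xd4  0x8f  0x8f  0x01  0x01  0x15 ]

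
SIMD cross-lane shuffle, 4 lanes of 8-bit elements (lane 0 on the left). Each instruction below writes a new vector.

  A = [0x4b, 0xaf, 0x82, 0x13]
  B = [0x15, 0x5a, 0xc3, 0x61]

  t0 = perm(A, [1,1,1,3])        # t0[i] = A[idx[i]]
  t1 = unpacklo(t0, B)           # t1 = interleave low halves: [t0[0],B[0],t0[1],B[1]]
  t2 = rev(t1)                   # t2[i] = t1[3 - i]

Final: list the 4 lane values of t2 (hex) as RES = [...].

RES = [0x5a, 0xaf, 0x15, 0xaf]

  t0: af af af 13
  t1: af 15 af 5a
  t2: 5a af 15 af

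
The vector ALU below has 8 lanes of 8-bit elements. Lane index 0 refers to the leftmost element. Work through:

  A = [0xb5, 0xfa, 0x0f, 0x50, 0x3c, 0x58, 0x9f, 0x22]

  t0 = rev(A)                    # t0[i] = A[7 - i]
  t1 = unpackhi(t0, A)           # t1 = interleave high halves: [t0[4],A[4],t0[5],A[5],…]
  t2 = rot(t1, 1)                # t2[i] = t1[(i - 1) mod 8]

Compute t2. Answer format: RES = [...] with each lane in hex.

t0 = [0x22, 0x9f, 0x58, 0x3c, 0x50, 0x0f, 0xfa, 0xb5]
t1 = [0x50, 0x3c, 0x0f, 0x58, 0xfa, 0x9f, 0xb5, 0x22]
t2 = [0x22, 0x50, 0x3c, 0x0f, 0x58, 0xfa, 0x9f, 0xb5]

RES = [0x22, 0x50, 0x3c, 0x0f, 0x58, 0xfa, 0x9f, 0xb5]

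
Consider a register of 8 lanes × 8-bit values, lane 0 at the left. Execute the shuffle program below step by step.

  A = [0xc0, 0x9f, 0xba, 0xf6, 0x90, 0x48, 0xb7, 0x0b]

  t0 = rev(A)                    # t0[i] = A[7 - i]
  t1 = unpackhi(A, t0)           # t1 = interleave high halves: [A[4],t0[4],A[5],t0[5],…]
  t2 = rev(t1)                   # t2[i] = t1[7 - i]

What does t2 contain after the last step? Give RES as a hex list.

t0 = [0x0b, 0xb7, 0x48, 0x90, 0xf6, 0xba, 0x9f, 0xc0]
t1 = [0x90, 0xf6, 0x48, 0xba, 0xb7, 0x9f, 0x0b, 0xc0]
t2 = [0xc0, 0x0b, 0x9f, 0xb7, 0xba, 0x48, 0xf6, 0x90]

RES = [ 0xc0  0x0b  0x9f  0xb7  0xba  0x48  0xf6  0x90 ]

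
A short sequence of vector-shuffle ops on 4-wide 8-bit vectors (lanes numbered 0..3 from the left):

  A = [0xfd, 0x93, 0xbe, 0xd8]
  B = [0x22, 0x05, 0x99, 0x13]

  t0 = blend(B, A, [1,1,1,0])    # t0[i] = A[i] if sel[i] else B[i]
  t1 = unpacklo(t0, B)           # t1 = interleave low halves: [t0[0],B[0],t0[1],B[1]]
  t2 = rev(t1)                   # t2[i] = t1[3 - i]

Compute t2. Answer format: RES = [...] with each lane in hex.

→ t0 |fd|93|be|13|
→ t1 |fd|22|93|05|
→ t2 |05|93|22|fd|

RES = [ 0x05  0x93  0x22  0xfd ]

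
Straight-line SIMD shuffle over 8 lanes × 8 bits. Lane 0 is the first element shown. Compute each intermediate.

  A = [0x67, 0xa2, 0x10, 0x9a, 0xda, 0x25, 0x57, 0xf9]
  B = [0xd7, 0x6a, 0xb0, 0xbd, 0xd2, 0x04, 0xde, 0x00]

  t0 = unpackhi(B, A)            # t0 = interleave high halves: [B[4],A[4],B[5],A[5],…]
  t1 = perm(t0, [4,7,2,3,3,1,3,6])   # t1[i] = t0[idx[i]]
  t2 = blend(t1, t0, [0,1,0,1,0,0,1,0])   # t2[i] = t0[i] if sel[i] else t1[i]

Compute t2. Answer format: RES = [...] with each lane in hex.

  t0: d2 da 04 25 de 57 00 f9
  t1: de f9 04 25 25 da 25 00
  t2: de da 04 25 25 da 00 00

RES = [ 0xde  0xda  0x04  0x25  0x25  0xda  0x00  0x00 ]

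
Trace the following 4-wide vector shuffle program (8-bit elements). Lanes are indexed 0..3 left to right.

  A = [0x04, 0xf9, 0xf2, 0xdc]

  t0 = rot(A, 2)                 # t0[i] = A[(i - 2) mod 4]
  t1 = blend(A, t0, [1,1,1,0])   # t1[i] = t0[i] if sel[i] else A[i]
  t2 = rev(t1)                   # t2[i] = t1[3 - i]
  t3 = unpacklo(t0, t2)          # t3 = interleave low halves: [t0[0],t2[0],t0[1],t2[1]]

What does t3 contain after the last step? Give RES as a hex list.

RES = [0xf2, 0xdc, 0xdc, 0x04]

t0 = [0xf2, 0xdc, 0x04, 0xf9]
t1 = [0xf2, 0xdc, 0x04, 0xdc]
t2 = [0xdc, 0x04, 0xdc, 0xf2]
t3 = [0xf2, 0xdc, 0xdc, 0x04]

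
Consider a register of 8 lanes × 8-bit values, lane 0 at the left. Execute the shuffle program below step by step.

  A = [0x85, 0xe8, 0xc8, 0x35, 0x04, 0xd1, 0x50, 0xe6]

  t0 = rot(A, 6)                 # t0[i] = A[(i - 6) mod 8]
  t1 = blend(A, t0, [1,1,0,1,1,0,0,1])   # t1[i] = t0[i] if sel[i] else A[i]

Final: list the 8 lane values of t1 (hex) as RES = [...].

→ t0 |c8|35|04|d1|50|e6|85|e8|
→ t1 |c8|35|c8|d1|50|d1|50|e8|

RES = [0xc8, 0x35, 0xc8, 0xd1, 0x50, 0xd1, 0x50, 0xe8]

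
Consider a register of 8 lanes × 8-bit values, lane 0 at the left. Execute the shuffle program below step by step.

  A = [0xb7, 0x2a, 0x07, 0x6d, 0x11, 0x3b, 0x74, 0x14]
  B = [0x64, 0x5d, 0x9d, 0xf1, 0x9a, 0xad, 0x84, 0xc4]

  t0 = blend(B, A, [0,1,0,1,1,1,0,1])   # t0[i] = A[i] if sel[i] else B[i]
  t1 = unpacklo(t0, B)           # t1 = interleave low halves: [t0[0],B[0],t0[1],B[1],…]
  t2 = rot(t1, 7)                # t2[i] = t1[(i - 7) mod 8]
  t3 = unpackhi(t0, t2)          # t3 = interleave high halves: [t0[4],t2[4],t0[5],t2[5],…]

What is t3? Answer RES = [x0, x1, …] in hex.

  t0: 64 2a 9d 6d 11 3b 84 14
  t1: 64 64 2a 5d 9d 9d 6d f1
  t2: 64 2a 5d 9d 9d 6d f1 64
  t3: 11 9d 3b 6d 84 f1 14 64

RES = [ 0x11  0x9d  0x3b  0x6d  0x84  0xf1  0x14  0x64 ]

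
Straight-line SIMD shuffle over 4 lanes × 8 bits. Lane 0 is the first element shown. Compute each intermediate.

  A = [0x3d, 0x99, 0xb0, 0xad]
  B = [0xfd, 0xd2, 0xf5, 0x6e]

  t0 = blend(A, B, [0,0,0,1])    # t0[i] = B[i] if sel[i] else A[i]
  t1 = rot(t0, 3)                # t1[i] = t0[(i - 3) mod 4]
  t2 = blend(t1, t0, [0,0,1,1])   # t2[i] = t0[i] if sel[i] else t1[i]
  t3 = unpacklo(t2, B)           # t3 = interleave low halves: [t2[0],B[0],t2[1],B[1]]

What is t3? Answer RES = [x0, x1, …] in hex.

RES = [ 0x99  0xfd  0xb0  0xd2 ]

t0 = [0x3d, 0x99, 0xb0, 0x6e]
t1 = [0x99, 0xb0, 0x6e, 0x3d]
t2 = [0x99, 0xb0, 0xb0, 0x6e]
t3 = [0x99, 0xfd, 0xb0, 0xd2]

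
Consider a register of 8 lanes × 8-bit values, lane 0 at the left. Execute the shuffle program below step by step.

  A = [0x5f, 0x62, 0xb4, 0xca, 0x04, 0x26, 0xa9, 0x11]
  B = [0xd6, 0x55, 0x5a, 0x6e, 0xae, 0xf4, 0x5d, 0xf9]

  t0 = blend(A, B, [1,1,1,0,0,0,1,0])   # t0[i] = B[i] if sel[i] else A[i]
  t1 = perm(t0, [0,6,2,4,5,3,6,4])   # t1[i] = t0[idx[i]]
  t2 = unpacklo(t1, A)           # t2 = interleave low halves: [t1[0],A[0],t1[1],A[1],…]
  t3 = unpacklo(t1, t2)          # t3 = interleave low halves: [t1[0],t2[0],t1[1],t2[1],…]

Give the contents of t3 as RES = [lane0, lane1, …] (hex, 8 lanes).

→ t0 |d6|55|5a|ca|04|26|5d|11|
→ t1 |d6|5d|5a|04|26|ca|5d|04|
→ t2 |d6|5f|5d|62|5a|b4|04|ca|
→ t3 |d6|d6|5d|5f|5a|5d|04|62|

RES = [0xd6, 0xd6, 0x5d, 0x5f, 0x5a, 0x5d, 0x04, 0x62]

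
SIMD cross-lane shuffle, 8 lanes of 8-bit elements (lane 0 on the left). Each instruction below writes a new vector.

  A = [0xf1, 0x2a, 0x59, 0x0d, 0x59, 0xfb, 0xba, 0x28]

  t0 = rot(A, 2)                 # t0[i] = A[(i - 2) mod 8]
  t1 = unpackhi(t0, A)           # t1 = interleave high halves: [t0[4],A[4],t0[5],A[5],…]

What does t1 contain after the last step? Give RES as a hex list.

RES = [0x59, 0x59, 0x0d, 0xfb, 0x59, 0xba, 0xfb, 0x28]

→ t0 |ba|28|f1|2a|59|0d|59|fb|
→ t1 |59|59|0d|fb|59|ba|fb|28|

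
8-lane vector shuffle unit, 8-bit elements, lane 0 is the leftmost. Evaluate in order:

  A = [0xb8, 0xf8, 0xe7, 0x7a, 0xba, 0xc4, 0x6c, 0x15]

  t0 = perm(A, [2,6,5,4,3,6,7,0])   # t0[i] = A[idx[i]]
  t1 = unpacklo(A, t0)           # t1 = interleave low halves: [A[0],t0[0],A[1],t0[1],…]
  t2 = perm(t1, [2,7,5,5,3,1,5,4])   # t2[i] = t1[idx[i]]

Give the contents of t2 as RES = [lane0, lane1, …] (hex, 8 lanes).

RES = [0xf8, 0xba, 0xc4, 0xc4, 0x6c, 0xe7, 0xc4, 0xe7]

t0 = [0xe7, 0x6c, 0xc4, 0xba, 0x7a, 0x6c, 0x15, 0xb8]
t1 = [0xb8, 0xe7, 0xf8, 0x6c, 0xe7, 0xc4, 0x7a, 0xba]
t2 = [0xf8, 0xba, 0xc4, 0xc4, 0x6c, 0xe7, 0xc4, 0xe7]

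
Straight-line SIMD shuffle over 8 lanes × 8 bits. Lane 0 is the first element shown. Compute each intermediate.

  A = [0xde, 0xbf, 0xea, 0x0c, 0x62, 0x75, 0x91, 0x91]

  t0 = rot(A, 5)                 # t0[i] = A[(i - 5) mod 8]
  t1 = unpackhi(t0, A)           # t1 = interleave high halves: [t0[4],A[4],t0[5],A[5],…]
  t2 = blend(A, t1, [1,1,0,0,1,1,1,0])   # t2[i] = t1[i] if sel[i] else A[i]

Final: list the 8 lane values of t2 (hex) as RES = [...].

→ t0 |0c|62|75|91|91|de|bf|ea|
→ t1 |91|62|de|75|bf|91|ea|91|
→ t2 |91|62|ea|0c|bf|91|ea|91|

RES = [0x91, 0x62, 0xea, 0x0c, 0xbf, 0x91, 0xea, 0x91]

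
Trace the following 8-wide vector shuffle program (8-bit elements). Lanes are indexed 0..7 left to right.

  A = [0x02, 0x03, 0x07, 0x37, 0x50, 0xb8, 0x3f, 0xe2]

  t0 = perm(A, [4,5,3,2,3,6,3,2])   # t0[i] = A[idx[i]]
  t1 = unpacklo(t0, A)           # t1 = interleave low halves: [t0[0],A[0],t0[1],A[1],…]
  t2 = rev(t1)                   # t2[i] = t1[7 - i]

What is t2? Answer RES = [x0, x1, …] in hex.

t0 = [0x50, 0xb8, 0x37, 0x07, 0x37, 0x3f, 0x37, 0x07]
t1 = [0x50, 0x02, 0xb8, 0x03, 0x37, 0x07, 0x07, 0x37]
t2 = [0x37, 0x07, 0x07, 0x37, 0x03, 0xb8, 0x02, 0x50]

RES = [ 0x37  0x07  0x07  0x37  0x03  0xb8  0x02  0x50 ]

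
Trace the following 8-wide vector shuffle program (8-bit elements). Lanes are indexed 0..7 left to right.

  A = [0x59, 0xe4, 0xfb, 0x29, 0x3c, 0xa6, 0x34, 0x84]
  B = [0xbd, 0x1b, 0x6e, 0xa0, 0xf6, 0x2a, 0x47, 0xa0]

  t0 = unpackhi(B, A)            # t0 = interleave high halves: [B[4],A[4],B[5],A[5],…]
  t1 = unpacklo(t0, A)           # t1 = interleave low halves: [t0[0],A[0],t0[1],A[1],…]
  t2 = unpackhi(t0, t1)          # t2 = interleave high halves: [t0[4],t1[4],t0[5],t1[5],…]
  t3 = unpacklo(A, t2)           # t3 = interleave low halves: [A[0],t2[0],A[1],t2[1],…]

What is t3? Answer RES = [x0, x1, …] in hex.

→ t0 |f6|3c|2a|a6|47|34|a0|84|
→ t1 |f6|59|3c|e4|2a|fb|a6|29|
→ t2 |47|2a|34|fb|a0|a6|84|29|
→ t3 |59|47|e4|2a|fb|34|29|fb|

RES = [ 0x59  0x47  0xe4  0x2a  0xfb  0x34  0x29  0xfb ]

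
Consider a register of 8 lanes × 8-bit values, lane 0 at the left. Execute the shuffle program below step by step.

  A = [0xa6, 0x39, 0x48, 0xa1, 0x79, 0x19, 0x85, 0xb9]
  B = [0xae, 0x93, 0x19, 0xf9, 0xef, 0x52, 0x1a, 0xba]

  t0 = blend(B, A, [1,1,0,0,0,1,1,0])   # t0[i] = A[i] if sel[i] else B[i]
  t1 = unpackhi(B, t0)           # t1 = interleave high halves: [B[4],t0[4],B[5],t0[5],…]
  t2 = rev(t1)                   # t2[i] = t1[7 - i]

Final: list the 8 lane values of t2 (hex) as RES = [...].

t0 = [0xa6, 0x39, 0x19, 0xf9, 0xef, 0x19, 0x85, 0xba]
t1 = [0xef, 0xef, 0x52, 0x19, 0x1a, 0x85, 0xba, 0xba]
t2 = [0xba, 0xba, 0x85, 0x1a, 0x19, 0x52, 0xef, 0xef]

RES = [ 0xba  0xba  0x85  0x1a  0x19  0x52  0xef  0xef ]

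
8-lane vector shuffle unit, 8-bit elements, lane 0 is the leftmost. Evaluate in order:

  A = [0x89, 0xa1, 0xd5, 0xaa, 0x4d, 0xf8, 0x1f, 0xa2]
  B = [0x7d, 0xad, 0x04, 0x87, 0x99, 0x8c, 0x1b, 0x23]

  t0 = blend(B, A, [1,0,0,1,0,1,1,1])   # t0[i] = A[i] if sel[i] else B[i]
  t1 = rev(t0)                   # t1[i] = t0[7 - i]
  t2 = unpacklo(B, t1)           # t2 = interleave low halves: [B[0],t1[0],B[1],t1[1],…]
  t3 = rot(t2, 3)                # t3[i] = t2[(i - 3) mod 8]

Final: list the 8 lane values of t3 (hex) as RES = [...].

RES = [ 0xf8  0x87  0x99  0x7d  0xa2  0xad  0x1f  0x04 ]

t0 = [0x89, 0xad, 0x04, 0xaa, 0x99, 0xf8, 0x1f, 0xa2]
t1 = [0xa2, 0x1f, 0xf8, 0x99, 0xaa, 0x04, 0xad, 0x89]
t2 = [0x7d, 0xa2, 0xad, 0x1f, 0x04, 0xf8, 0x87, 0x99]
t3 = [0xf8, 0x87, 0x99, 0x7d, 0xa2, 0xad, 0x1f, 0x04]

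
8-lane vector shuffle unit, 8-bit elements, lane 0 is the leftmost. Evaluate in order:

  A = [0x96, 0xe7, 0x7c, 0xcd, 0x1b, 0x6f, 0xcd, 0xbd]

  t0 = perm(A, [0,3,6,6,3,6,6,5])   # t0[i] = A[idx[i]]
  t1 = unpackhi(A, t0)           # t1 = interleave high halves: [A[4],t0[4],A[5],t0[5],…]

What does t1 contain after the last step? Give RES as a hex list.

  t0: 96 cd cd cd cd cd cd 6f
  t1: 1b cd 6f cd cd cd bd 6f

RES = [0x1b, 0xcd, 0x6f, 0xcd, 0xcd, 0xcd, 0xbd, 0x6f]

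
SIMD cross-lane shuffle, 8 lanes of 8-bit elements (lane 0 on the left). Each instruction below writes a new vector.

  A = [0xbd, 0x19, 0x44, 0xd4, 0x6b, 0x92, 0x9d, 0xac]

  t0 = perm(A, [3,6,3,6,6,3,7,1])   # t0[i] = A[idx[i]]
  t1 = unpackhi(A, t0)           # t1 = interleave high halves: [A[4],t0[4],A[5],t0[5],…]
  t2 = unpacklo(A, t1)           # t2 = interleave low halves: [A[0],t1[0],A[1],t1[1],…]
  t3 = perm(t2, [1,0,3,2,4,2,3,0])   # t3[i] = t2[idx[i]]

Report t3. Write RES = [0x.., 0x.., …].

RES = [ 0x6b  0xbd  0x9d  0x19  0x44  0x19  0x9d  0xbd ]

  t0: d4 9d d4 9d 9d d4 ac 19
  t1: 6b 9d 92 d4 9d ac ac 19
  t2: bd 6b 19 9d 44 92 d4 d4
  t3: 6b bd 9d 19 44 19 9d bd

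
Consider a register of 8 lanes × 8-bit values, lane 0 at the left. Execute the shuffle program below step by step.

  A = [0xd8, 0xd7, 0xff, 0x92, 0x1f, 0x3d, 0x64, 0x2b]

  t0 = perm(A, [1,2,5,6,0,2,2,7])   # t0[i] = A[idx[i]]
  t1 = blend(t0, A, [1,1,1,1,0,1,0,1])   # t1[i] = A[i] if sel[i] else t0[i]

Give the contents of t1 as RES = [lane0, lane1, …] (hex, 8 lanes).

RES = [ 0xd8  0xd7  0xff  0x92  0xd8  0x3d  0xff  0x2b ]

t0 = [0xd7, 0xff, 0x3d, 0x64, 0xd8, 0xff, 0xff, 0x2b]
t1 = [0xd8, 0xd7, 0xff, 0x92, 0xd8, 0x3d, 0xff, 0x2b]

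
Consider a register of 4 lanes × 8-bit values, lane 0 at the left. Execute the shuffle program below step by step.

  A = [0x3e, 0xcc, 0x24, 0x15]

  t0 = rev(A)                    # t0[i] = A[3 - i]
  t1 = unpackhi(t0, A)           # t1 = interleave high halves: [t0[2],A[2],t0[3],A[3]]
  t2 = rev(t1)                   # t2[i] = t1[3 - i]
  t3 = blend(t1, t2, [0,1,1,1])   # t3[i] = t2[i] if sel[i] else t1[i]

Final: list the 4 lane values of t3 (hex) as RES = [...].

  t0: 15 24 cc 3e
  t1: cc 24 3e 15
  t2: 15 3e 24 cc
  t3: cc 3e 24 cc

RES = [ 0xcc  0x3e  0x24  0xcc ]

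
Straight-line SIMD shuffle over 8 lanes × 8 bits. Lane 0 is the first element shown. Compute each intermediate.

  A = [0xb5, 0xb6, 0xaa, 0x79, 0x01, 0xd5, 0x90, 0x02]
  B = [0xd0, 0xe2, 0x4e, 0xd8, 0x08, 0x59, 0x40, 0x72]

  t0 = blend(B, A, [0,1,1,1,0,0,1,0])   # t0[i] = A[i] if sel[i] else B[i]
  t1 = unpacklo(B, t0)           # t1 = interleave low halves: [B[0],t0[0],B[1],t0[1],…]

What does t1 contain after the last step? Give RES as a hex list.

RES = [0xd0, 0xd0, 0xe2, 0xb6, 0x4e, 0xaa, 0xd8, 0x79]

→ t0 |d0|b6|aa|79|08|59|90|72|
→ t1 |d0|d0|e2|b6|4e|aa|d8|79|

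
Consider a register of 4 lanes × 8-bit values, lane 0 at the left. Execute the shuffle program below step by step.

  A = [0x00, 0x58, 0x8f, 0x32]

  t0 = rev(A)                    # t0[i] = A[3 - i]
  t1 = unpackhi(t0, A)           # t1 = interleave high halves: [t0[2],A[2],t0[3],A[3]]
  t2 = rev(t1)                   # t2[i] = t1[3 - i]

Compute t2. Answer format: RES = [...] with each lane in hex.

  t0: 32 8f 58 00
  t1: 58 8f 00 32
  t2: 32 00 8f 58

RES = [0x32, 0x00, 0x8f, 0x58]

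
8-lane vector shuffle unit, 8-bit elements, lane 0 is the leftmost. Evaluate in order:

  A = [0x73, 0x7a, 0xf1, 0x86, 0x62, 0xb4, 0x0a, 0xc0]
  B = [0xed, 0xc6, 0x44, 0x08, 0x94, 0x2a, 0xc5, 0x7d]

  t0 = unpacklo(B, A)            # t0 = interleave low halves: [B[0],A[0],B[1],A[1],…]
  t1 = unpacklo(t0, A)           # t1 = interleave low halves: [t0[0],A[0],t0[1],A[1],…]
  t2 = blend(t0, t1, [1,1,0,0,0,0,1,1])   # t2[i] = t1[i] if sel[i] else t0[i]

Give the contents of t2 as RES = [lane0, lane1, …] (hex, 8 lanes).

RES = [0xed, 0x73, 0xc6, 0x7a, 0x44, 0xf1, 0x7a, 0x86]

→ t0 |ed|73|c6|7a|44|f1|08|86|
→ t1 |ed|73|73|7a|c6|f1|7a|86|
→ t2 |ed|73|c6|7a|44|f1|7a|86|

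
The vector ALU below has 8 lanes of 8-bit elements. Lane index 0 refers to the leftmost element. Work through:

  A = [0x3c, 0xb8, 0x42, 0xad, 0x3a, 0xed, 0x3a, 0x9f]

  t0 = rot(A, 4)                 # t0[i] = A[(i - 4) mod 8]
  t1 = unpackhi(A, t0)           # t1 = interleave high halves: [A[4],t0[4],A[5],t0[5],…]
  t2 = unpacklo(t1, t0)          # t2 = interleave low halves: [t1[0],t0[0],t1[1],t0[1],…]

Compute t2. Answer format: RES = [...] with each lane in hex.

→ t0 |3a|ed|3a|9f|3c|b8|42|ad|
→ t1 |3a|3c|ed|b8|3a|42|9f|ad|
→ t2 |3a|3a|3c|ed|ed|3a|b8|9f|

RES = [0x3a, 0x3a, 0x3c, 0xed, 0xed, 0x3a, 0xb8, 0x9f]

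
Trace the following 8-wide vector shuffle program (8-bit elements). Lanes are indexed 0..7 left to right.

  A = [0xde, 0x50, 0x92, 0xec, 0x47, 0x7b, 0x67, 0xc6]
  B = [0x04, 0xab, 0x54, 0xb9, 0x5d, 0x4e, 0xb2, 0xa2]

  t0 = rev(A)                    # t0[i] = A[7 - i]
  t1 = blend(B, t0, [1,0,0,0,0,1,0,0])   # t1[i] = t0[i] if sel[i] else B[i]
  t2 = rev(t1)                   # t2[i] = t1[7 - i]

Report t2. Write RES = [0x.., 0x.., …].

RES = [0xa2, 0xb2, 0x92, 0x5d, 0xb9, 0x54, 0xab, 0xc6]

t0 = [0xc6, 0x67, 0x7b, 0x47, 0xec, 0x92, 0x50, 0xde]
t1 = [0xc6, 0xab, 0x54, 0xb9, 0x5d, 0x92, 0xb2, 0xa2]
t2 = [0xa2, 0xb2, 0x92, 0x5d, 0xb9, 0x54, 0xab, 0xc6]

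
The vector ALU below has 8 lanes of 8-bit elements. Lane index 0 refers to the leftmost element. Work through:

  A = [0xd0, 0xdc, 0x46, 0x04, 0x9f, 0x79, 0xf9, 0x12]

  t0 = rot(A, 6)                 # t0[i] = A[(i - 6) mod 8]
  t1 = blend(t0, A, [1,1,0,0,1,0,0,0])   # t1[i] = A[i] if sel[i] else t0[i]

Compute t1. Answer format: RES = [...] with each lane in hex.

  t0: 46 04 9f 79 f9 12 d0 dc
  t1: d0 dc 9f 79 9f 12 d0 dc

RES = [ 0xd0  0xdc  0x9f  0x79  0x9f  0x12  0xd0  0xdc ]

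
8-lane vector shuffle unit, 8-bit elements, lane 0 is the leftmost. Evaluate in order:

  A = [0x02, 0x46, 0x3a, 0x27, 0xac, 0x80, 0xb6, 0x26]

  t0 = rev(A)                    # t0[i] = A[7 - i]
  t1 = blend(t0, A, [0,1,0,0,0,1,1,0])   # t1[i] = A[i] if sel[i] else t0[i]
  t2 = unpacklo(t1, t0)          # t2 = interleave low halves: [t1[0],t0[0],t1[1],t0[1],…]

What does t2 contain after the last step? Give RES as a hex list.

RES = [0x26, 0x26, 0x46, 0xb6, 0x80, 0x80, 0xac, 0xac]

→ t0 |26|b6|80|ac|27|3a|46|02|
→ t1 |26|46|80|ac|27|80|b6|02|
→ t2 |26|26|46|b6|80|80|ac|ac|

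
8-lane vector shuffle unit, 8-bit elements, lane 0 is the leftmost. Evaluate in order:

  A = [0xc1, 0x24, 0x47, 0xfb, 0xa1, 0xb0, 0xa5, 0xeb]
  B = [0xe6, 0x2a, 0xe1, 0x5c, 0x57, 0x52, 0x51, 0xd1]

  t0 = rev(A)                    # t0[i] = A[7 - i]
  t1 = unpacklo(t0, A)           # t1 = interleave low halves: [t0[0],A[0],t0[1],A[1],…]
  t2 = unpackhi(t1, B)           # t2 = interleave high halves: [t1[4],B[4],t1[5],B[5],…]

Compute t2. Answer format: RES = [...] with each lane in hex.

RES = [ 0xb0  0x57  0x47  0x52  0xa1  0x51  0xfb  0xd1 ]

t0 = [0xeb, 0xa5, 0xb0, 0xa1, 0xfb, 0x47, 0x24, 0xc1]
t1 = [0xeb, 0xc1, 0xa5, 0x24, 0xb0, 0x47, 0xa1, 0xfb]
t2 = [0xb0, 0x57, 0x47, 0x52, 0xa1, 0x51, 0xfb, 0xd1]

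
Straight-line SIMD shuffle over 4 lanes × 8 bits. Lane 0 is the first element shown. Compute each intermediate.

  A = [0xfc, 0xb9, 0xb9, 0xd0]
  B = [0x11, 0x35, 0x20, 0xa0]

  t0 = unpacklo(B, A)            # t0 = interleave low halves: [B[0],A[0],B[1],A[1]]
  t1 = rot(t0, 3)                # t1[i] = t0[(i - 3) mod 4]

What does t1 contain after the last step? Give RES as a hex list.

RES = [ 0xfc  0x35  0xb9  0x11 ]

t0 = [0x11, 0xfc, 0x35, 0xb9]
t1 = [0xfc, 0x35, 0xb9, 0x11]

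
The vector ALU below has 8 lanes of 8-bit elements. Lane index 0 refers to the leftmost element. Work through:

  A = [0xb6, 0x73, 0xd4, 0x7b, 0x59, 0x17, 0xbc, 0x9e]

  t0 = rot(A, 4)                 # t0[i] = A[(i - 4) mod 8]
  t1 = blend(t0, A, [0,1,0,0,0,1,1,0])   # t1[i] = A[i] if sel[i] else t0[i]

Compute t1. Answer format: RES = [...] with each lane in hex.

t0 = [0x59, 0x17, 0xbc, 0x9e, 0xb6, 0x73, 0xd4, 0x7b]
t1 = [0x59, 0x73, 0xbc, 0x9e, 0xb6, 0x17, 0xbc, 0x7b]

RES = [ 0x59  0x73  0xbc  0x9e  0xb6  0x17  0xbc  0x7b ]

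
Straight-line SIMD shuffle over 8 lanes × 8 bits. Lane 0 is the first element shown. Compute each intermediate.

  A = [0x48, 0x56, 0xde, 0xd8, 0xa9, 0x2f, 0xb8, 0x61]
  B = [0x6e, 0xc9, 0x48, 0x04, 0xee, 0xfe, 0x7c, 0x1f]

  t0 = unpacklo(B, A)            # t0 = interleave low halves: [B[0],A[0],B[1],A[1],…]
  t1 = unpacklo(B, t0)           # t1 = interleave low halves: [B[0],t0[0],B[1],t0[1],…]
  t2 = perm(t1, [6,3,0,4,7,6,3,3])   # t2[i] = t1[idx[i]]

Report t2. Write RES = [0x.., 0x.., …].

RES = [ 0x04  0x48  0x6e  0x48  0x56  0x04  0x48  0x48 ]

→ t0 |6e|48|c9|56|48|de|04|d8|
→ t1 |6e|6e|c9|48|48|c9|04|56|
→ t2 |04|48|6e|48|56|04|48|48|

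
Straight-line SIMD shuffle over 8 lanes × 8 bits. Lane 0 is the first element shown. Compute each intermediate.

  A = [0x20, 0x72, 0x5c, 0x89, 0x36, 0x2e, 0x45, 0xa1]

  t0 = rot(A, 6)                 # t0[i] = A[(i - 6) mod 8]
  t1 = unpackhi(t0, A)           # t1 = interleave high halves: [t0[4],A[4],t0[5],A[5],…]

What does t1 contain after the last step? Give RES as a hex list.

RES = [ 0x45  0x36  0xa1  0x2e  0x20  0x45  0x72  0xa1 ]

t0 = [0x5c, 0x89, 0x36, 0x2e, 0x45, 0xa1, 0x20, 0x72]
t1 = [0x45, 0x36, 0xa1, 0x2e, 0x20, 0x45, 0x72, 0xa1]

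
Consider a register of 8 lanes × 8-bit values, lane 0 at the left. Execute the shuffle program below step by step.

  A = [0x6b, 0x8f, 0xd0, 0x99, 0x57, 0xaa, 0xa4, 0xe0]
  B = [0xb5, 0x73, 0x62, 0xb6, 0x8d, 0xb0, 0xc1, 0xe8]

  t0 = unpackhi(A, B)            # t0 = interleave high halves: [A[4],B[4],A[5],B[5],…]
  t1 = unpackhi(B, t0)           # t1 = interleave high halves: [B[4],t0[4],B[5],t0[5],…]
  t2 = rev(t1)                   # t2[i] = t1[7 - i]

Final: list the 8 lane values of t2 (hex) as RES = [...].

→ t0 |57|8d|aa|b0|a4|c1|e0|e8|
→ t1 |8d|a4|b0|c1|c1|e0|e8|e8|
→ t2 |e8|e8|e0|c1|c1|b0|a4|8d|

RES = [ 0xe8  0xe8  0xe0  0xc1  0xc1  0xb0  0xa4  0x8d ]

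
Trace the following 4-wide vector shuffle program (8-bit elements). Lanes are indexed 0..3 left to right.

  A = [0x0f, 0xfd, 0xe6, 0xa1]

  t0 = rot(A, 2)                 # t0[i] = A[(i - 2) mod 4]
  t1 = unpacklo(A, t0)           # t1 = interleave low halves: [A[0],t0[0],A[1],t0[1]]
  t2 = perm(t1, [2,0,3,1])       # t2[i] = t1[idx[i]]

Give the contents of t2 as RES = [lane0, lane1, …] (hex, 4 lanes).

  t0: e6 a1 0f fd
  t1: 0f e6 fd a1
  t2: fd 0f a1 e6

RES = [ 0xfd  0x0f  0xa1  0xe6 ]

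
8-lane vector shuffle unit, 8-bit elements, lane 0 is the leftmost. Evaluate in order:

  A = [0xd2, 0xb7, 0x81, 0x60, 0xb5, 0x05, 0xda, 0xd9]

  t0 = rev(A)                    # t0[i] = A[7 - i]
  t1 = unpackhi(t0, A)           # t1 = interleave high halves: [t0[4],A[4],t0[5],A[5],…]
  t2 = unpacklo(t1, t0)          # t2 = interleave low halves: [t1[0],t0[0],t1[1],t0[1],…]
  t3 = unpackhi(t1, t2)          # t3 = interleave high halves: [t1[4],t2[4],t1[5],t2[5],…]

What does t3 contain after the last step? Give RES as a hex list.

RES = [ 0xb7  0x81  0xda  0x05  0xd2  0x05  0xd9  0xb5 ]

  t0: d9 da 05 b5 60 81 b7 d2
  t1: 60 b5 81 05 b7 da d2 d9
  t2: 60 d9 b5 da 81 05 05 b5
  t3: b7 81 da 05 d2 05 d9 b5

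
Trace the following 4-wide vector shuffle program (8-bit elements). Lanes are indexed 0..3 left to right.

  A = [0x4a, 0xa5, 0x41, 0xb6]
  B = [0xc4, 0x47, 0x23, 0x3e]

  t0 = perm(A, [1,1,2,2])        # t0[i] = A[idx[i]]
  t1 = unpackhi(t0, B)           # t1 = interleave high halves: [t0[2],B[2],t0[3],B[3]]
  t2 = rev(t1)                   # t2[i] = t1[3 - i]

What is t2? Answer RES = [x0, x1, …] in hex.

t0 = [0xa5, 0xa5, 0x41, 0x41]
t1 = [0x41, 0x23, 0x41, 0x3e]
t2 = [0x3e, 0x41, 0x23, 0x41]

RES = [ 0x3e  0x41  0x23  0x41 ]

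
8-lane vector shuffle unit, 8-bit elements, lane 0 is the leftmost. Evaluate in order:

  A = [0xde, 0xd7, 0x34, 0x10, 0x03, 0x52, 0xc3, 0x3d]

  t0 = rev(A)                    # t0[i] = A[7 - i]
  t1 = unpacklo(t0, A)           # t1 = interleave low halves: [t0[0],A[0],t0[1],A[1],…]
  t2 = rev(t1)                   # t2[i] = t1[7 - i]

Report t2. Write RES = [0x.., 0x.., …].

  t0: 3d c3 52 03 10 34 d7 de
  t1: 3d de c3 d7 52 34 03 10
  t2: 10 03 34 52 d7 c3 de 3d

RES = [ 0x10  0x03  0x34  0x52  0xd7  0xc3  0xde  0x3d ]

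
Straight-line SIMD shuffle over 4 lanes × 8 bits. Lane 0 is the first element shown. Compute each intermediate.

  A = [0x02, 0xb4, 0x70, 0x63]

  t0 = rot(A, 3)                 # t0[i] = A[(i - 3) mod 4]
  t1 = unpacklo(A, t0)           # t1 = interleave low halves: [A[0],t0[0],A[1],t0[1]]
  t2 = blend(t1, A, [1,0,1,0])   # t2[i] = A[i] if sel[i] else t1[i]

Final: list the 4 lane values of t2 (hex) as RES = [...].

t0 = [0xb4, 0x70, 0x63, 0x02]
t1 = [0x02, 0xb4, 0xb4, 0x70]
t2 = [0x02, 0xb4, 0x70, 0x70]

RES = [0x02, 0xb4, 0x70, 0x70]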